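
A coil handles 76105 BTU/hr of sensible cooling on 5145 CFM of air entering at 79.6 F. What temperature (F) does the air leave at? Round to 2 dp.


dT = 76105/(1.08*5145) = 13.6963
T_leave = 79.6 - 13.6963 = 65.90 F

65.90 F


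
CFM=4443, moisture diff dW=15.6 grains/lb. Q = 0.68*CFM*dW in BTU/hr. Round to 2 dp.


Q = 0.68 * 4443 * 15.6 = 47131.34 BTU/hr

47131.34 BTU/hr


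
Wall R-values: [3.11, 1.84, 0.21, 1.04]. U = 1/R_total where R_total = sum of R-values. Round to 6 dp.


R_total = 3.11 + 1.84 + 0.21 + 1.04 = 6.20
U = 1/6.20 = 0.161290

0.161290


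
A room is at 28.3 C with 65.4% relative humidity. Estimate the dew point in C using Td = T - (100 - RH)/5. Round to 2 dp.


Td = 28.3 - (100-65.4)/5 = 21.38 C

21.38 C


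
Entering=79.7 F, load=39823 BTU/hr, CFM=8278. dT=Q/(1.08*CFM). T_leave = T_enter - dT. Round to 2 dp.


dT = 39823/(1.08*8278) = 4.4544
T_leave = 79.7 - 4.4544 = 75.25 F

75.25 F


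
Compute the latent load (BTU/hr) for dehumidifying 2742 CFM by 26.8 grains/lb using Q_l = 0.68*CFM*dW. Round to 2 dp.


Q = 0.68 * 2742 * 26.8 = 49970.21 BTU/hr

49970.21 BTU/hr


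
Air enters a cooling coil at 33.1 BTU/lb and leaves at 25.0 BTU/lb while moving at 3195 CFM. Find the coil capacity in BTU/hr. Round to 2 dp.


Q = 4.5 * 3195 * (33.1 - 25.0) = 116457.75 BTU/hr

116457.75 BTU/hr


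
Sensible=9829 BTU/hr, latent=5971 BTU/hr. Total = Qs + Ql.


Qt = 9829 + 5971 = 15800 BTU/hr

15800 BTU/hr


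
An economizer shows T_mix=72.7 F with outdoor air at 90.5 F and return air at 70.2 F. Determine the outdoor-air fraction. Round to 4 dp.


frac = (72.7 - 70.2) / (90.5 - 70.2) = 0.1232

0.1232


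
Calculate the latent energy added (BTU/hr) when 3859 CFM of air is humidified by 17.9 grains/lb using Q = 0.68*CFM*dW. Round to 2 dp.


Q = 0.68 * 3859 * 17.9 = 46971.75 BTU/hr

46971.75 BTU/hr


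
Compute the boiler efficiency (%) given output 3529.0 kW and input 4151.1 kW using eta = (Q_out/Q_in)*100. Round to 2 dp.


eta = (3529.0/4151.1)*100 = 85.01 %

85.01 %


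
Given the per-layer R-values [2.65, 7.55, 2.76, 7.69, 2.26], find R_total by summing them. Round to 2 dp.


R_total = 2.65 + 7.55 + 2.76 + 7.69 + 2.26 = 22.91

22.91


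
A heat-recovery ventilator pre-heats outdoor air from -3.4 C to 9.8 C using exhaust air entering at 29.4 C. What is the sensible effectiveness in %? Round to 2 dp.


eff = (9.8-(-3.4))/(29.4-(-3.4))*100 = 40.24 %

40.24 %


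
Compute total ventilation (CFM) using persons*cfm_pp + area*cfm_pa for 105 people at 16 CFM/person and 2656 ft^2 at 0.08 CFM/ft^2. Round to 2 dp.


Total = 105*16 + 2656*0.08 = 1892.48 CFM

1892.48 CFM


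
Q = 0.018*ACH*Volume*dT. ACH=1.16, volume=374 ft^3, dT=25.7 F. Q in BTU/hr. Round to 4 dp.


Q = 0.018 * 1.16 * 374 * 25.7 = 200.6944 BTU/hr

200.6944 BTU/hr


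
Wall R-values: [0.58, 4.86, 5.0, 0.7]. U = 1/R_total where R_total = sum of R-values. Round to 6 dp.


R_total = 0.58 + 4.86 + 5.0 + 0.7 = 11.14
U = 1/11.14 = 0.089767

0.089767


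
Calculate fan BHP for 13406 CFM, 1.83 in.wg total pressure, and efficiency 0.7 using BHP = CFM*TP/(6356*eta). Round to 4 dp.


BHP = 13406 * 1.83 / (6356 * 0.7) = 5.5140 hp

5.5140 hp


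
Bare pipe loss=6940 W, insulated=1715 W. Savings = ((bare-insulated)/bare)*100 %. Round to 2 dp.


Savings = ((6940-1715)/6940)*100 = 75.29 %

75.29 %


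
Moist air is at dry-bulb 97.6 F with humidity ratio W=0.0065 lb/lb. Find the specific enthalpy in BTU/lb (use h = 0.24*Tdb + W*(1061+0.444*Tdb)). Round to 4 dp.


h = 0.24*97.6 + 0.0065*(1061+0.444*97.6) = 30.6022 BTU/lb

30.6022 BTU/lb


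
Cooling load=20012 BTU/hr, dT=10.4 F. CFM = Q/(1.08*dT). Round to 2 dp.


CFM = 20012 / (1.08 * 10.4) = 1781.70

1781.70 CFM


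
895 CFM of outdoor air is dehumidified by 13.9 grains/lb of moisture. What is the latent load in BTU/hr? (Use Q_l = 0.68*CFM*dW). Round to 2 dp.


Q = 0.68 * 895 * 13.9 = 8459.54 BTU/hr

8459.54 BTU/hr


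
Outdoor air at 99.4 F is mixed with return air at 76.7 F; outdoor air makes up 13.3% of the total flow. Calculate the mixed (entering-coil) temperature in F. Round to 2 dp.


T_mix = 76.7 + (13.3/100)*(99.4-76.7) = 79.72 F

79.72 F


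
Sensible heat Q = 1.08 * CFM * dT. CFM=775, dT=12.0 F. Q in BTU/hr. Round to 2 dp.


Q = 1.08 * 775 * 12.0 = 10044.00 BTU/hr

10044.00 BTU/hr


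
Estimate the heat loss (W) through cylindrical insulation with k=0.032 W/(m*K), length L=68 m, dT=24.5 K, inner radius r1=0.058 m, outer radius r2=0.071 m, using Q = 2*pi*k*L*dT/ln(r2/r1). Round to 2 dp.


Q = 2*pi*0.032*68*24.5/ln(0.071/0.058) = 1656.32 W

1656.32 W


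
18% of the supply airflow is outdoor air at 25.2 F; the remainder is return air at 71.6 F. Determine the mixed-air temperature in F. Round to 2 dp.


T_mix = 0.18*25.2 + 0.82*71.6 = 63.25 F

63.25 F


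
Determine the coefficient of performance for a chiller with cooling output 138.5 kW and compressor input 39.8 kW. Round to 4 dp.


COP = 138.5 / 39.8 = 3.4799

3.4799


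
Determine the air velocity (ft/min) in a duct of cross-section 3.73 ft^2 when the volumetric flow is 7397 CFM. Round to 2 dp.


V = 7397 / 3.73 = 1983.11 ft/min

1983.11 ft/min


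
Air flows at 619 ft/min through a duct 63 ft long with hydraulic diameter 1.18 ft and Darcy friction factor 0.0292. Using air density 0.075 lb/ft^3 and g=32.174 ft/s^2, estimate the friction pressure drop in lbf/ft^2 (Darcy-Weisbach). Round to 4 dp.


v_fps = 619/60 = 10.3167 ft/s
dp = 0.0292*(63/1.18)*0.075*10.3167^2/(2*32.174) = 0.1934 lbf/ft^2

0.1934 lbf/ft^2


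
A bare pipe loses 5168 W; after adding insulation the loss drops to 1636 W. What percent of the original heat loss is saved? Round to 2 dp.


Savings = ((5168-1636)/5168)*100 = 68.34 %

68.34 %


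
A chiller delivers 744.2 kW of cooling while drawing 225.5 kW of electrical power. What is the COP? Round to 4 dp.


COP = 744.2 / 225.5 = 3.3002

3.3002


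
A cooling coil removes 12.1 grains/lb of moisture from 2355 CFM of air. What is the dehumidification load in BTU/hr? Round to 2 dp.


Q = 0.68 * 2355 * 12.1 = 19376.94 BTU/hr

19376.94 BTU/hr


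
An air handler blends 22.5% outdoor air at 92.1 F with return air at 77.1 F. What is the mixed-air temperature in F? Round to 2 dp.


T_mix = 77.1 + (22.5/100)*(92.1-77.1) = 80.48 F

80.48 F


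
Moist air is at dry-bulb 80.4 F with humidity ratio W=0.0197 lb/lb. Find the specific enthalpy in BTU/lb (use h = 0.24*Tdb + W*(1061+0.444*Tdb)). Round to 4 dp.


h = 0.24*80.4 + 0.0197*(1061+0.444*80.4) = 40.9009 BTU/lb

40.9009 BTU/lb


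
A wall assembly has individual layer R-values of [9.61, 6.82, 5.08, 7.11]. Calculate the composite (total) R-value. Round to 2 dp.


R_total = 9.61 + 6.82 + 5.08 + 7.11 = 28.62

28.62


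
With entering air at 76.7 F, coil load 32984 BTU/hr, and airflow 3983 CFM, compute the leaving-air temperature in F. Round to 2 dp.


dT = 32984/(1.08*3983) = 7.6678
T_leave = 76.7 - 7.6678 = 69.03 F

69.03 F


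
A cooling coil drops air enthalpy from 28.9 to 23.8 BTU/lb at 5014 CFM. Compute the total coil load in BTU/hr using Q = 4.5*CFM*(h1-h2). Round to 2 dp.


Q = 4.5 * 5014 * (28.9 - 23.8) = 115071.30 BTU/hr

115071.30 BTU/hr


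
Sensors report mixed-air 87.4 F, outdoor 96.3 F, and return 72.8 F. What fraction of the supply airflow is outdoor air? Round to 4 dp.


frac = (87.4 - 72.8) / (96.3 - 72.8) = 0.6213

0.6213


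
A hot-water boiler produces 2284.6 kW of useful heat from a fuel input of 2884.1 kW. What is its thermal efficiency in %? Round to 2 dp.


eta = (2284.6/2884.1)*100 = 79.21 %

79.21 %


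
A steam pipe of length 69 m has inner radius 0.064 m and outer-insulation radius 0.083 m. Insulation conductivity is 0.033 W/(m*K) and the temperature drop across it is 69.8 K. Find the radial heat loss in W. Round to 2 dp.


Q = 2*pi*0.033*69*69.8/ln(0.083/0.064) = 3841.46 W

3841.46 W


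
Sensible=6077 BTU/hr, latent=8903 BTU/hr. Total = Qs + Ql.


Qt = 6077 + 8903 = 14980 BTU/hr

14980 BTU/hr


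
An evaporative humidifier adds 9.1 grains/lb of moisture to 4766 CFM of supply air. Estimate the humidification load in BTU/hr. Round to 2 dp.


Q = 0.68 * 4766 * 9.1 = 29492.01 BTU/hr

29492.01 BTU/hr


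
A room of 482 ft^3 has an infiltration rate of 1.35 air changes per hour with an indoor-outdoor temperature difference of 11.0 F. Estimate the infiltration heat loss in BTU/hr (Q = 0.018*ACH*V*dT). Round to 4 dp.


Q = 0.018 * 1.35 * 482 * 11.0 = 128.8386 BTU/hr

128.8386 BTU/hr


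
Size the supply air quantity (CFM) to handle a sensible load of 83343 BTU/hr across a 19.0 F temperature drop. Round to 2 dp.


CFM = 83343 / (1.08 * 19.0) = 4061.55

4061.55 CFM


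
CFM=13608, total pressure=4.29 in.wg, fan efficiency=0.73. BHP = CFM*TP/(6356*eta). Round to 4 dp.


BHP = 13608 * 4.29 / (6356 * 0.73) = 12.5819 hp

12.5819 hp


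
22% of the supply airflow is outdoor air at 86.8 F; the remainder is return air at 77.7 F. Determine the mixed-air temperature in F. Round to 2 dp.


T_mix = 0.22*86.8 + 0.78*77.7 = 79.70 F

79.70 F


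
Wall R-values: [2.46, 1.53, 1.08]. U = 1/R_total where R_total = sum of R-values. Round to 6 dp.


R_total = 2.46 + 1.53 + 1.08 = 5.07
U = 1/5.07 = 0.197239

0.197239


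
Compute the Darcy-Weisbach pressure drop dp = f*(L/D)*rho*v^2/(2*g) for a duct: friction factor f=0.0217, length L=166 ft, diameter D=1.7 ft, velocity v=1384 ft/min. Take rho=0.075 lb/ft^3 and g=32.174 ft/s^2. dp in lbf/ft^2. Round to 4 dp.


v_fps = 1384/60 = 23.0667 ft/s
dp = 0.0217*(166/1.7)*0.075*23.0667^2/(2*32.174) = 1.3141 lbf/ft^2

1.3141 lbf/ft^2


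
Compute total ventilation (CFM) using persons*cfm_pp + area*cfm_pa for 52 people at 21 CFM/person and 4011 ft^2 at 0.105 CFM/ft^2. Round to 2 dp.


Total = 52*21 + 4011*0.105 = 1513.16 CFM

1513.16 CFM


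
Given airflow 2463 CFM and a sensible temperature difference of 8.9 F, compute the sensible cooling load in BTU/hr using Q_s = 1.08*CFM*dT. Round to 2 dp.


Q = 1.08 * 2463 * 8.9 = 23674.36 BTU/hr

23674.36 BTU/hr


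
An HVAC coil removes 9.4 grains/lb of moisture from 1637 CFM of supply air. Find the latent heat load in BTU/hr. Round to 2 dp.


Q = 0.68 * 1637 * 9.4 = 10463.70 BTU/hr

10463.70 BTU/hr


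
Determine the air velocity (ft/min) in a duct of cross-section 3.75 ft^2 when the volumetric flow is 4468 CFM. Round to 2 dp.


V = 4468 / 3.75 = 1191.47 ft/min

1191.47 ft/min


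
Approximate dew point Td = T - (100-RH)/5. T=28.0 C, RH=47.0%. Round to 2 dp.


Td = 28.0 - (100-47.0)/5 = 17.40 C

17.40 C


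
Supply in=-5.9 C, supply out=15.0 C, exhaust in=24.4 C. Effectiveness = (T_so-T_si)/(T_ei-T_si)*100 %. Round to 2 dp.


eff = (15.0-(-5.9))/(24.4-(-5.9))*100 = 68.98 %

68.98 %


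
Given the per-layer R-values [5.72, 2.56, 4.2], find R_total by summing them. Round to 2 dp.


R_total = 5.72 + 2.56 + 4.2 = 12.48

12.48


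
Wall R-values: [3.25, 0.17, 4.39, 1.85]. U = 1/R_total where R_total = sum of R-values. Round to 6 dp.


R_total = 3.25 + 0.17 + 4.39 + 1.85 = 9.66
U = 1/9.66 = 0.103520

0.103520


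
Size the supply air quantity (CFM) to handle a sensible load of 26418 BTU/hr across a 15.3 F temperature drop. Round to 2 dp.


CFM = 26418 / (1.08 * 15.3) = 1598.77

1598.77 CFM


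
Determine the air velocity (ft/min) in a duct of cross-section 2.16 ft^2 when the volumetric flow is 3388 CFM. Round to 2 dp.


V = 3388 / 2.16 = 1568.52 ft/min

1568.52 ft/min


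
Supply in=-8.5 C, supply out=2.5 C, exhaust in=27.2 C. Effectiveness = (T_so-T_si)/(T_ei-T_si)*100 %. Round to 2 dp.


eff = (2.5-(-8.5))/(27.2-(-8.5))*100 = 30.81 %

30.81 %


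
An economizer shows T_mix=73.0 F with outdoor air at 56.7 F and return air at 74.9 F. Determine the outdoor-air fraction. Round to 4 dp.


frac = (73.0 - 74.9) / (56.7 - 74.9) = 0.1044

0.1044


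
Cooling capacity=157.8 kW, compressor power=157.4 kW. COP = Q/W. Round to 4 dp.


COP = 157.8 / 157.4 = 1.0025

1.0025


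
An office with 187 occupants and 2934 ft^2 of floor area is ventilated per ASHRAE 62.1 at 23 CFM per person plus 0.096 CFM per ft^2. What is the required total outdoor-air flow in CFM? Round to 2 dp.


Total = 187*23 + 2934*0.096 = 4582.66 CFM

4582.66 CFM


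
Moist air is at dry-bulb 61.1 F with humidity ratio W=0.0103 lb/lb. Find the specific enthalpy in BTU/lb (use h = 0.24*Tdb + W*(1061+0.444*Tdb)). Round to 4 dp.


h = 0.24*61.1 + 0.0103*(1061+0.444*61.1) = 25.8717 BTU/lb

25.8717 BTU/lb


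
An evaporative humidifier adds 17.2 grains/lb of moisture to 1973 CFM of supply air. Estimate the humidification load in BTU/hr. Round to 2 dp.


Q = 0.68 * 1973 * 17.2 = 23076.21 BTU/hr

23076.21 BTU/hr


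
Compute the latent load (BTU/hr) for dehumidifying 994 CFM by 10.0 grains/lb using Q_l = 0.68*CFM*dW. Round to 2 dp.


Q = 0.68 * 994 * 10.0 = 6759.20 BTU/hr

6759.20 BTU/hr


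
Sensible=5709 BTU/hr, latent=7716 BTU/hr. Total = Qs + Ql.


Qt = 5709 + 7716 = 13425 BTU/hr

13425 BTU/hr


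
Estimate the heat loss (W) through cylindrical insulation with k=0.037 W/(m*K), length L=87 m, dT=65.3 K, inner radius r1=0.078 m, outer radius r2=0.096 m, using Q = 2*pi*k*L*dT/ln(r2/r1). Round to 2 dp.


Q = 2*pi*0.037*87*65.3/ln(0.096/0.078) = 6360.69 W

6360.69 W


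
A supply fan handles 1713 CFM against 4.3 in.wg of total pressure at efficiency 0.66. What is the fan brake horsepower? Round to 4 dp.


BHP = 1713 * 4.3 / (6356 * 0.66) = 1.7559 hp

1.7559 hp


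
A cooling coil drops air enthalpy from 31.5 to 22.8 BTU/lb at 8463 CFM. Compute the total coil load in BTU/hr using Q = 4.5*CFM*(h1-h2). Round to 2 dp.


Q = 4.5 * 8463 * (31.5 - 22.8) = 331326.45 BTU/hr

331326.45 BTU/hr


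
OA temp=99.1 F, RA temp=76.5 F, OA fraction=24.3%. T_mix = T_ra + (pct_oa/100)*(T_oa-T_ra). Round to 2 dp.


T_mix = 76.5 + (24.3/100)*(99.1-76.5) = 81.99 F

81.99 F


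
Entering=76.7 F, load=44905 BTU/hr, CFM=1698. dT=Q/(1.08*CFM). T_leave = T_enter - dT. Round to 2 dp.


dT = 44905/(1.08*1698) = 24.4869
T_leave = 76.7 - 24.4869 = 52.21 F

52.21 F


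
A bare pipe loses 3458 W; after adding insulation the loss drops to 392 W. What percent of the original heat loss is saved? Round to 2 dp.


Savings = ((3458-392)/3458)*100 = 88.66 %

88.66 %


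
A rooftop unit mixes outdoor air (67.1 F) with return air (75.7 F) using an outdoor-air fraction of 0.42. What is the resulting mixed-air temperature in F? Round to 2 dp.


T_mix = 0.42*67.1 + 0.58*75.7 = 72.09 F

72.09 F


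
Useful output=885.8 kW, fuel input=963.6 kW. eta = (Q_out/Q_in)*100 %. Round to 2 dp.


eta = (885.8/963.6)*100 = 91.93 %

91.93 %


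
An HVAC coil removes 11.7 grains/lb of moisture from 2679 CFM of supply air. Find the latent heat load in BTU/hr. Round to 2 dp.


Q = 0.68 * 2679 * 11.7 = 21314.12 BTU/hr

21314.12 BTU/hr


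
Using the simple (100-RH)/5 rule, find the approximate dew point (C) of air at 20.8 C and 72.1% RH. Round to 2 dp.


Td = 20.8 - (100-72.1)/5 = 15.22 C

15.22 C


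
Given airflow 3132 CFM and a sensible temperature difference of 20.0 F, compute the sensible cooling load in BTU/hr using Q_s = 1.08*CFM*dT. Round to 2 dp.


Q = 1.08 * 3132 * 20.0 = 67651.20 BTU/hr

67651.20 BTU/hr


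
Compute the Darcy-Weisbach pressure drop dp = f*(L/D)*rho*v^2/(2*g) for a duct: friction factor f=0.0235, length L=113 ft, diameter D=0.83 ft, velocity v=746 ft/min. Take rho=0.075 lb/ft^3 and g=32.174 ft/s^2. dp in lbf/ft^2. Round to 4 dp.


v_fps = 746/60 = 12.4333 ft/s
dp = 0.0235*(113/0.83)*0.075*12.4333^2/(2*32.174) = 0.5765 lbf/ft^2

0.5765 lbf/ft^2


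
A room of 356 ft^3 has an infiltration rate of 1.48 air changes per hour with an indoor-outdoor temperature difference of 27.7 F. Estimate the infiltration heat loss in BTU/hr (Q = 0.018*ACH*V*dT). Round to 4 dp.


Q = 0.018 * 1.48 * 356 * 27.7 = 262.7024 BTU/hr

262.7024 BTU/hr


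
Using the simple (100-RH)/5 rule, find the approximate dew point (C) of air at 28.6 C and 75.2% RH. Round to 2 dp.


Td = 28.6 - (100-75.2)/5 = 23.64 C

23.64 C


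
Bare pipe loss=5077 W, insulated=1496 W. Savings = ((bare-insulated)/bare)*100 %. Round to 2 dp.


Savings = ((5077-1496)/5077)*100 = 70.53 %

70.53 %


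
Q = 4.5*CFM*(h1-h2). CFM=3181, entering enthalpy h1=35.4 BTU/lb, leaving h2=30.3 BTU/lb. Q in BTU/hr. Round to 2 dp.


Q = 4.5 * 3181 * (35.4 - 30.3) = 73003.95 BTU/hr

73003.95 BTU/hr


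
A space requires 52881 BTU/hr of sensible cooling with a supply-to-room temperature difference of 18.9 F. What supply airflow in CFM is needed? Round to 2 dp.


CFM = 52881 / (1.08 * 18.9) = 2590.68

2590.68 CFM


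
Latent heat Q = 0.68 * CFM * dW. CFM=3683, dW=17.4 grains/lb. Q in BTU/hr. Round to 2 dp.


Q = 0.68 * 3683 * 17.4 = 43577.26 BTU/hr

43577.26 BTU/hr


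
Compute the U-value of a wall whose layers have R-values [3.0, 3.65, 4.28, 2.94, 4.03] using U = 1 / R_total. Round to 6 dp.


R_total = 3.0 + 3.65 + 4.28 + 2.94 + 4.03 = 17.90
U = 1/17.90 = 0.055866

0.055866


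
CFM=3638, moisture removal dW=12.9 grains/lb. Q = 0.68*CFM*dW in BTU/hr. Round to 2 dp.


Q = 0.68 * 3638 * 12.9 = 31912.54 BTU/hr

31912.54 BTU/hr


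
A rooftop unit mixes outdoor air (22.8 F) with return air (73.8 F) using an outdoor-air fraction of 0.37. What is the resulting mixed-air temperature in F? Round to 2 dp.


T_mix = 0.37*22.8 + 0.63*73.8 = 54.93 F

54.93 F


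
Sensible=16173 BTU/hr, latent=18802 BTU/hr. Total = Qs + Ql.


Qt = 16173 + 18802 = 34975 BTU/hr

34975 BTU/hr


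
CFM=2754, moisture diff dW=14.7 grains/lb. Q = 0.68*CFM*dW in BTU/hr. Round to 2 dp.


Q = 0.68 * 2754 * 14.7 = 27528.98 BTU/hr

27528.98 BTU/hr


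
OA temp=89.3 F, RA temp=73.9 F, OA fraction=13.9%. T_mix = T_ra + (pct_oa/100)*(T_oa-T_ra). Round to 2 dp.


T_mix = 73.9 + (13.9/100)*(89.3-73.9) = 76.04 F

76.04 F


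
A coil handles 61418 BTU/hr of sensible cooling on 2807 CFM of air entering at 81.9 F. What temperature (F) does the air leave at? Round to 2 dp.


dT = 61418/(1.08*2807) = 20.2595
T_leave = 81.9 - 20.2595 = 61.64 F

61.64 F


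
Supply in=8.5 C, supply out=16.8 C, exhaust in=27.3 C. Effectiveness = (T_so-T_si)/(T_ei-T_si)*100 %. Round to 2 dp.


eff = (16.8-8.5)/(27.3-8.5)*100 = 44.15 %

44.15 %


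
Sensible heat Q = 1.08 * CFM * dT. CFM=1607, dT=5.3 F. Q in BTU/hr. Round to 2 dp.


Q = 1.08 * 1607 * 5.3 = 9198.47 BTU/hr

9198.47 BTU/hr


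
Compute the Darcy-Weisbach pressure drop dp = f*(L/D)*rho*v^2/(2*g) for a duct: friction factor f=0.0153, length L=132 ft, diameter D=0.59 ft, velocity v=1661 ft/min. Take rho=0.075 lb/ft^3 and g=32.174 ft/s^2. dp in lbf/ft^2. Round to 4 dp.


v_fps = 1661/60 = 27.6833 ft/s
dp = 0.0153*(132/0.59)*0.075*27.6833^2/(2*32.174) = 3.0576 lbf/ft^2

3.0576 lbf/ft^2


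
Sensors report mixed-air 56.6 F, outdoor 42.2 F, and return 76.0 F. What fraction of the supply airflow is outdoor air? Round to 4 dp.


frac = (56.6 - 76.0) / (42.2 - 76.0) = 0.5740

0.5740


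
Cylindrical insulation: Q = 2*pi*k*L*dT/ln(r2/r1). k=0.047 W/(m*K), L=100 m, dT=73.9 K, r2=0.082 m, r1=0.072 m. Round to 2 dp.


Q = 2*pi*0.047*100*73.9/ln(0.082/0.072) = 16780.36 W

16780.36 W


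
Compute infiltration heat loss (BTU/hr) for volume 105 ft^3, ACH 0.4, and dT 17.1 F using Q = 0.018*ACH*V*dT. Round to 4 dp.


Q = 0.018 * 0.4 * 105 * 17.1 = 12.9276 BTU/hr

12.9276 BTU/hr


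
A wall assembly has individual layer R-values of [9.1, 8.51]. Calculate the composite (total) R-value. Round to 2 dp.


R_total = 9.1 + 8.51 = 17.61

17.61


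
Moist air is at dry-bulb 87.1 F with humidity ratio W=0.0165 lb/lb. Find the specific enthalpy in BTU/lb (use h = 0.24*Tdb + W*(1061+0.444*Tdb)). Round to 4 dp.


h = 0.24*87.1 + 0.0165*(1061+0.444*87.1) = 39.0486 BTU/lb

39.0486 BTU/lb


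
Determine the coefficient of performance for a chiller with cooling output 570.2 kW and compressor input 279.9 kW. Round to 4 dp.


COP = 570.2 / 279.9 = 2.0372

2.0372


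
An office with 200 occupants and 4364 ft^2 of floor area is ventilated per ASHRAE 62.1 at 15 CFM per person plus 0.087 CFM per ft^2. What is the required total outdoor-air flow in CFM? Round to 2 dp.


Total = 200*15 + 4364*0.087 = 3379.67 CFM

3379.67 CFM


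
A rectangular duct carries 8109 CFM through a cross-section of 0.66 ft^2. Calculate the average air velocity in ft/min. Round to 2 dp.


V = 8109 / 0.66 = 12286.36 ft/min

12286.36 ft/min


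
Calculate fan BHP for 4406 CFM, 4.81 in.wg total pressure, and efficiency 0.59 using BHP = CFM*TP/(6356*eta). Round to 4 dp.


BHP = 4406 * 4.81 / (6356 * 0.59) = 5.6514 hp

5.6514 hp


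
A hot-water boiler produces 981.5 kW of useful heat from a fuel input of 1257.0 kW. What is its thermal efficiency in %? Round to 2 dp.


eta = (981.5/1257.0)*100 = 78.08 %

78.08 %


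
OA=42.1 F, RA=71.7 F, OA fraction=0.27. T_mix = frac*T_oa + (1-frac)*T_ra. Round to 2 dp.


T_mix = 0.27*42.1 + 0.73*71.7 = 63.71 F

63.71 F


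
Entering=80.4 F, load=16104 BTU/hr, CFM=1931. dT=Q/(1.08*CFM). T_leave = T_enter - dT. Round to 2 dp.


dT = 16104/(1.08*1931) = 7.7220
T_leave = 80.4 - 7.7220 = 72.68 F

72.68 F


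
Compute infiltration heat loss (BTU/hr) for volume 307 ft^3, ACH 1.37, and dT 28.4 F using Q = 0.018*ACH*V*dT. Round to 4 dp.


Q = 0.018 * 1.37 * 307 * 28.4 = 215.0056 BTU/hr

215.0056 BTU/hr


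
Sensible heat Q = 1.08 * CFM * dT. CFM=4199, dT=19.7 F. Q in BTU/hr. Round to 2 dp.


Q = 1.08 * 4199 * 19.7 = 89337.92 BTU/hr

89337.92 BTU/hr


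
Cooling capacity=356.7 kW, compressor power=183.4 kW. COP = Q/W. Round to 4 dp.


COP = 356.7 / 183.4 = 1.9449

1.9449


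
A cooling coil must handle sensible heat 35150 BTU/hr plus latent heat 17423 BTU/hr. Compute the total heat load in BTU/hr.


Qt = 35150 + 17423 = 52573 BTU/hr

52573 BTU/hr


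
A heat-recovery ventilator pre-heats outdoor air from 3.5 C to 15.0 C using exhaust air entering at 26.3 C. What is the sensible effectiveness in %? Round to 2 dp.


eff = (15.0-3.5)/(26.3-3.5)*100 = 50.44 %

50.44 %


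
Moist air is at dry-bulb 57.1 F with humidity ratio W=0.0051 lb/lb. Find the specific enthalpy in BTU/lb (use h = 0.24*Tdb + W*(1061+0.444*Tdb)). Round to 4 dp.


h = 0.24*57.1 + 0.0051*(1061+0.444*57.1) = 19.2444 BTU/lb

19.2444 BTU/lb


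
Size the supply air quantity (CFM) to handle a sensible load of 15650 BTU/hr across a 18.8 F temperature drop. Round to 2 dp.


CFM = 15650 / (1.08 * 18.8) = 770.78

770.78 CFM


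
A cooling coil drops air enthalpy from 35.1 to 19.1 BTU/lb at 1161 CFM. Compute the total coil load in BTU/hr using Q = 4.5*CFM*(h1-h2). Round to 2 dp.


Q = 4.5 * 1161 * (35.1 - 19.1) = 83592.00 BTU/hr

83592.00 BTU/hr


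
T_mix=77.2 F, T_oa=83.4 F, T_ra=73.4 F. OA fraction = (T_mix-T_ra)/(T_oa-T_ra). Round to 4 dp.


frac = (77.2 - 73.4) / (83.4 - 73.4) = 0.3800

0.3800


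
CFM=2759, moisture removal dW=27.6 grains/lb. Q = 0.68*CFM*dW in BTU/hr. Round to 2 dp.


Q = 0.68 * 2759 * 27.6 = 51780.91 BTU/hr

51780.91 BTU/hr


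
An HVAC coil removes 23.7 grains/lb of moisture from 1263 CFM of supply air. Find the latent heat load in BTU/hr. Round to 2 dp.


Q = 0.68 * 1263 * 23.7 = 20354.51 BTU/hr

20354.51 BTU/hr


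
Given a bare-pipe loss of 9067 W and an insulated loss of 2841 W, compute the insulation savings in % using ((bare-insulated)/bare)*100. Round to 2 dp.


Savings = ((9067-2841)/9067)*100 = 68.67 %

68.67 %


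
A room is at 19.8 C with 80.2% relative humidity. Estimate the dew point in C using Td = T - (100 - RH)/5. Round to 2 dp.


Td = 19.8 - (100-80.2)/5 = 15.84 C

15.84 C


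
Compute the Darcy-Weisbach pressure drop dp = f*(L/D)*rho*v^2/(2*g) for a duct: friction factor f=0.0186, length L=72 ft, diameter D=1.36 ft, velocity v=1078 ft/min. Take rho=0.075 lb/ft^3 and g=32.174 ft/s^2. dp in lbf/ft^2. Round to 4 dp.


v_fps = 1078/60 = 17.9667 ft/s
dp = 0.0186*(72/1.36)*0.075*17.9667^2/(2*32.174) = 0.3705 lbf/ft^2

0.3705 lbf/ft^2


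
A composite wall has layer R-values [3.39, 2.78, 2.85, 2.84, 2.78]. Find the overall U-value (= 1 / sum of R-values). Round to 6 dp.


R_total = 3.39 + 2.78 + 2.85 + 2.84 + 2.78 = 14.64
U = 1/14.64 = 0.068306

0.068306


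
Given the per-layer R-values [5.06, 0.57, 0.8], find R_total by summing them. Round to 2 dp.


R_total = 5.06 + 0.57 + 0.8 = 6.43

6.43


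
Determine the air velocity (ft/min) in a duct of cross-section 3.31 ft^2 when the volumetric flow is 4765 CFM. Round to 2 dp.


V = 4765 / 3.31 = 1439.58 ft/min

1439.58 ft/min


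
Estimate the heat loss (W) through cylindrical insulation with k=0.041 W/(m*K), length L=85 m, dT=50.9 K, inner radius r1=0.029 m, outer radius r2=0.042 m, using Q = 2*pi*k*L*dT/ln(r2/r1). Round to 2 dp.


Q = 2*pi*0.041*85*50.9/ln(0.042/0.029) = 3009.26 W

3009.26 W


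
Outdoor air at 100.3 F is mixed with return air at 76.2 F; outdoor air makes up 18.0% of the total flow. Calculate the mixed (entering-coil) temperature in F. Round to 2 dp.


T_mix = 76.2 + (18.0/100)*(100.3-76.2) = 80.54 F

80.54 F


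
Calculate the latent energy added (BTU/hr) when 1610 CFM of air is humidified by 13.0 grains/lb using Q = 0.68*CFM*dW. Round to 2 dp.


Q = 0.68 * 1610 * 13.0 = 14232.40 BTU/hr

14232.40 BTU/hr


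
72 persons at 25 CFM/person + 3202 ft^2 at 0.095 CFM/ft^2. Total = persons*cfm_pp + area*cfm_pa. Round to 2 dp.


Total = 72*25 + 3202*0.095 = 2104.19 CFM

2104.19 CFM


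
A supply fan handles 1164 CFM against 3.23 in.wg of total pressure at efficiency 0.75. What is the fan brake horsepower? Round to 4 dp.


BHP = 1164 * 3.23 / (6356 * 0.75) = 0.7887 hp

0.7887 hp


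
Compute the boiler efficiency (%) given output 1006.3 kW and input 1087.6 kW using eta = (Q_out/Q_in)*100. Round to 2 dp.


eta = (1006.3/1087.6)*100 = 92.52 %

92.52 %


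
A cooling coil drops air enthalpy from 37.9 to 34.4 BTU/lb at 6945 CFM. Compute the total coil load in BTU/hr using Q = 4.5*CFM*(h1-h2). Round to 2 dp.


Q = 4.5 * 6945 * (37.9 - 34.4) = 109383.75 BTU/hr

109383.75 BTU/hr


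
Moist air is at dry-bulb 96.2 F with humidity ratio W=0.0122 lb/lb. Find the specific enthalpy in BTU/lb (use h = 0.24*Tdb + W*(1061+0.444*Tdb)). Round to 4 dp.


h = 0.24*96.2 + 0.0122*(1061+0.444*96.2) = 36.5533 BTU/lb

36.5533 BTU/lb


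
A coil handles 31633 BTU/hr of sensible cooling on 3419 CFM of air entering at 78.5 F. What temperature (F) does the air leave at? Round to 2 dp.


dT = 31633/(1.08*3419) = 8.5668
T_leave = 78.5 - 8.5668 = 69.93 F

69.93 F


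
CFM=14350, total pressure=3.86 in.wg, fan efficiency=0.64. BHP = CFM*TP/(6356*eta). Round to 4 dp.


BHP = 14350 * 3.86 / (6356 * 0.64) = 13.6168 hp

13.6168 hp


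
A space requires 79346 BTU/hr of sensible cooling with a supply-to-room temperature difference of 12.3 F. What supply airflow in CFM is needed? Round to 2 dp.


CFM = 79346 / (1.08 * 12.3) = 5973.05

5973.05 CFM


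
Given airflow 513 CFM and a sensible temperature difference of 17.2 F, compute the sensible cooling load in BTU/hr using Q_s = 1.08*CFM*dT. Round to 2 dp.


Q = 1.08 * 513 * 17.2 = 9529.49 BTU/hr

9529.49 BTU/hr


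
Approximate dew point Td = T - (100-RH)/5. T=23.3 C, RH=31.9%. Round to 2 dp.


Td = 23.3 - (100-31.9)/5 = 9.68 C

9.68 C


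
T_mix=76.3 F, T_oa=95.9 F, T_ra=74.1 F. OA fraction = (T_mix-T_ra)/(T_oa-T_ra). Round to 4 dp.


frac = (76.3 - 74.1) / (95.9 - 74.1) = 0.1009

0.1009


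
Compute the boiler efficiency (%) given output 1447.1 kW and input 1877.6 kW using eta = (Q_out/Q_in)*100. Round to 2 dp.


eta = (1447.1/1877.6)*100 = 77.07 %

77.07 %


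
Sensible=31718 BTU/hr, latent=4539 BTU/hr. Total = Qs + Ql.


Qt = 31718 + 4539 = 36257 BTU/hr

36257 BTU/hr


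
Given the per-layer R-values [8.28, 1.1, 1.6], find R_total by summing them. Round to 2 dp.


R_total = 8.28 + 1.1 + 1.6 = 10.98

10.98


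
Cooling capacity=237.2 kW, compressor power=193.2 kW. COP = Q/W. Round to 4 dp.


COP = 237.2 / 193.2 = 1.2277

1.2277


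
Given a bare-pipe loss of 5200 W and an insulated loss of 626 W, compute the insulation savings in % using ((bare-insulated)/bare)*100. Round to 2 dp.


Savings = ((5200-626)/5200)*100 = 87.96 %

87.96 %


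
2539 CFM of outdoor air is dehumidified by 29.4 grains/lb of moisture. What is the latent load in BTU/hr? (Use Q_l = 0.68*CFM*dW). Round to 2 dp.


Q = 0.68 * 2539 * 29.4 = 50759.69 BTU/hr

50759.69 BTU/hr


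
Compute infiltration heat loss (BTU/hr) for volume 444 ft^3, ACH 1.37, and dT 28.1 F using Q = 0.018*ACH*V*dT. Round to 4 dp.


Q = 0.018 * 1.37 * 444 * 28.1 = 307.6680 BTU/hr

307.6680 BTU/hr


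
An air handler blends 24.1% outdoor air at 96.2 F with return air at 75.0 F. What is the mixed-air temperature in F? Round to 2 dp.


T_mix = 75.0 + (24.1/100)*(96.2-75.0) = 80.11 F

80.11 F


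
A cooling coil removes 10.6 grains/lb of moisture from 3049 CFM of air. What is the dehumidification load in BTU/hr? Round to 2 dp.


Q = 0.68 * 3049 * 10.6 = 21977.19 BTU/hr

21977.19 BTU/hr


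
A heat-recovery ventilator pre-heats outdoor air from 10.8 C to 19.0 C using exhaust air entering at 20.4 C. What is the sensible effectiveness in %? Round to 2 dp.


eff = (19.0-10.8)/(20.4-10.8)*100 = 85.42 %

85.42 %


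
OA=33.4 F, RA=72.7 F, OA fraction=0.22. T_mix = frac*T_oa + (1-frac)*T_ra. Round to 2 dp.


T_mix = 0.22*33.4 + 0.78*72.7 = 64.05 F

64.05 F


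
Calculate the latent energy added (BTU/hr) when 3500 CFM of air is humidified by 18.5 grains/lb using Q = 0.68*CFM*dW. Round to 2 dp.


Q = 0.68 * 3500 * 18.5 = 44030.00 BTU/hr

44030.00 BTU/hr


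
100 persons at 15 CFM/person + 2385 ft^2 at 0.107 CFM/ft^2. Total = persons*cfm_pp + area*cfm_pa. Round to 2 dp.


Total = 100*15 + 2385*0.107 = 1755.20 CFM

1755.20 CFM


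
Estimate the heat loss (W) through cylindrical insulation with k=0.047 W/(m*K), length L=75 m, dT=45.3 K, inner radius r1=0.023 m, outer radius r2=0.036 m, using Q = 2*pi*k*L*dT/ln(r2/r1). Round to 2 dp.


Q = 2*pi*0.047*75*45.3/ln(0.036/0.023) = 2239.42 W

2239.42 W


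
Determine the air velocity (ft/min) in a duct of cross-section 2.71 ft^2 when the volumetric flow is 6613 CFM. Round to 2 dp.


V = 6613 / 2.71 = 2440.22 ft/min

2440.22 ft/min


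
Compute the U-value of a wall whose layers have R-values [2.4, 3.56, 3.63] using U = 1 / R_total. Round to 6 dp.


R_total = 2.4 + 3.56 + 3.63 = 9.59
U = 1/9.59 = 0.104275

0.104275


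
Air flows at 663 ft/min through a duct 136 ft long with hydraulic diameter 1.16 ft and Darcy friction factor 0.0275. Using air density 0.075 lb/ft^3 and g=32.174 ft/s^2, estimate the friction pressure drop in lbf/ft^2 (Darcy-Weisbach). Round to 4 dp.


v_fps = 663/60 = 11.05 ft/s
dp = 0.0275*(136/1.16)*0.075*11.05^2/(2*32.174) = 0.4588 lbf/ft^2

0.4588 lbf/ft^2


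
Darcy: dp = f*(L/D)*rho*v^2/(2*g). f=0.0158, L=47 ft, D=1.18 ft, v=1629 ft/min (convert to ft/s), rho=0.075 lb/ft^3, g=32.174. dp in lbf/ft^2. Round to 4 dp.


v_fps = 1629/60 = 27.15 ft/s
dp = 0.0158*(47/1.18)*0.075*27.15^2/(2*32.174) = 0.5407 lbf/ft^2

0.5407 lbf/ft^2


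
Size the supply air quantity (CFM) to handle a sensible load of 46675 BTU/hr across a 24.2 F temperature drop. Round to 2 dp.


CFM = 46675 / (1.08 * 24.2) = 1785.85

1785.85 CFM


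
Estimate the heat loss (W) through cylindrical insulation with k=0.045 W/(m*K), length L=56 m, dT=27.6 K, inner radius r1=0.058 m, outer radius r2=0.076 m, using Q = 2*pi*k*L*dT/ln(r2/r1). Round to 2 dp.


Q = 2*pi*0.045*56*27.6/ln(0.076/0.058) = 1616.81 W

1616.81 W


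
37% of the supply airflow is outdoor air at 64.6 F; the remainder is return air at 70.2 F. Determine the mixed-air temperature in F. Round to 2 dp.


T_mix = 0.37*64.6 + 0.63*70.2 = 68.13 F

68.13 F


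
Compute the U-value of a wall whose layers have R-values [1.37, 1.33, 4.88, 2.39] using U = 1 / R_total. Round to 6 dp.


R_total = 1.37 + 1.33 + 4.88 + 2.39 = 9.97
U = 1/9.97 = 0.100301

0.100301


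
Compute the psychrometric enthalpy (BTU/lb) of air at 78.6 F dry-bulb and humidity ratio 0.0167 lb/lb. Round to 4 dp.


h = 0.24*78.6 + 0.0167*(1061+0.444*78.6) = 37.1655 BTU/lb

37.1655 BTU/lb


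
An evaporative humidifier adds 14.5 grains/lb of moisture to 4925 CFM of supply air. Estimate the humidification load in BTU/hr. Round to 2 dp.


Q = 0.68 * 4925 * 14.5 = 48560.50 BTU/hr

48560.50 BTU/hr


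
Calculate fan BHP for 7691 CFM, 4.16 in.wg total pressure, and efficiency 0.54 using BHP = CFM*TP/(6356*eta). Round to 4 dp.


BHP = 7691 * 4.16 / (6356 * 0.54) = 9.3218 hp

9.3218 hp


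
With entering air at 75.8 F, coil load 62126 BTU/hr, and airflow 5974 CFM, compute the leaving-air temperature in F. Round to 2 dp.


dT = 62126/(1.08*5974) = 9.6291
T_leave = 75.8 - 9.6291 = 66.17 F

66.17 F


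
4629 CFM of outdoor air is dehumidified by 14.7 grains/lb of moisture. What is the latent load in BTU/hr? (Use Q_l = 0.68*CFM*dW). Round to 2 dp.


Q = 0.68 * 4629 * 14.7 = 46271.48 BTU/hr

46271.48 BTU/hr


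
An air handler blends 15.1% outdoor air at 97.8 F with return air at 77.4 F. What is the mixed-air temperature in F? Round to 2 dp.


T_mix = 77.4 + (15.1/100)*(97.8-77.4) = 80.48 F

80.48 F


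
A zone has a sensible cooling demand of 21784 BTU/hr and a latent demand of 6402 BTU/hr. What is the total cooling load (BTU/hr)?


Qt = 21784 + 6402 = 28186 BTU/hr

28186 BTU/hr


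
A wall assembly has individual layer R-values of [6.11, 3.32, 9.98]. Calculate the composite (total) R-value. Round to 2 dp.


R_total = 6.11 + 3.32 + 9.98 = 19.41

19.41


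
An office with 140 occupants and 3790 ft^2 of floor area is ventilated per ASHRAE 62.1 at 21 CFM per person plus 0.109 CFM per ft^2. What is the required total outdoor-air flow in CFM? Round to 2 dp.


Total = 140*21 + 3790*0.109 = 3353.11 CFM

3353.11 CFM


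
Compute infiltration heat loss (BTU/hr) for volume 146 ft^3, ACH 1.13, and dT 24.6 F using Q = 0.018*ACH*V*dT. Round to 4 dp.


Q = 0.018 * 1.13 * 146 * 24.6 = 73.0531 BTU/hr

73.0531 BTU/hr


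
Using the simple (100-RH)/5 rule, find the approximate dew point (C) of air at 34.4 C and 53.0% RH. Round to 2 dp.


Td = 34.4 - (100-53.0)/5 = 25.00 C

25.00 C


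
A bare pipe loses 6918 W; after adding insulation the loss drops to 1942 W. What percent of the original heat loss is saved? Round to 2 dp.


Savings = ((6918-1942)/6918)*100 = 71.93 %

71.93 %


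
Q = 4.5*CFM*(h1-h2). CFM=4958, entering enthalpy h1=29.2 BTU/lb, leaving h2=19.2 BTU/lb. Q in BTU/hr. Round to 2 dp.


Q = 4.5 * 4958 * (29.2 - 19.2) = 223110.00 BTU/hr

223110.00 BTU/hr


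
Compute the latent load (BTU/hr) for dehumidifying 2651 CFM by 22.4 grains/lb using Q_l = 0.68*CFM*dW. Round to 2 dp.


Q = 0.68 * 2651 * 22.4 = 40380.03 BTU/hr

40380.03 BTU/hr


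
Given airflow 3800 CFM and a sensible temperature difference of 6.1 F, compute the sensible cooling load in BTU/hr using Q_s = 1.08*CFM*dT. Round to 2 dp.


Q = 1.08 * 3800 * 6.1 = 25034.40 BTU/hr

25034.40 BTU/hr


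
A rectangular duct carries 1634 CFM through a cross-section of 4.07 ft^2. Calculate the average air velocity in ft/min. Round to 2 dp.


V = 1634 / 4.07 = 401.47 ft/min

401.47 ft/min


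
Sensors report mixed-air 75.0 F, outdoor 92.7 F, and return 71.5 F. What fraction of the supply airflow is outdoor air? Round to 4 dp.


frac = (75.0 - 71.5) / (92.7 - 71.5) = 0.1651

0.1651


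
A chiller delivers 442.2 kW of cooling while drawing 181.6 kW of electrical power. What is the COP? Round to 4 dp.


COP = 442.2 / 181.6 = 2.4350

2.4350


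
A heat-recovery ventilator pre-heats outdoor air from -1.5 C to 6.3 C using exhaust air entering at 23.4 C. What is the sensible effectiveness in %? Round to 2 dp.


eff = (6.3-(-1.5))/(23.4-(-1.5))*100 = 31.33 %

31.33 %


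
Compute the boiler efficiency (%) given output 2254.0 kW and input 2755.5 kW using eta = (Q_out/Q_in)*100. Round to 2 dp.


eta = (2254.0/2755.5)*100 = 81.80 %

81.80 %


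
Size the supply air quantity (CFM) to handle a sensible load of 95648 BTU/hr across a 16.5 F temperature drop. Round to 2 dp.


CFM = 95648 / (1.08 * 16.5) = 5367.45

5367.45 CFM


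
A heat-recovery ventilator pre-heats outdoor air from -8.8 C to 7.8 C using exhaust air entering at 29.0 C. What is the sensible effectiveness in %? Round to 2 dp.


eff = (7.8-(-8.8))/(29.0-(-8.8))*100 = 43.92 %

43.92 %


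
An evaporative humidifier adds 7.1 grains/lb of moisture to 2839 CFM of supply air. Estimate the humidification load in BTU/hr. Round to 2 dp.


Q = 0.68 * 2839 * 7.1 = 13706.69 BTU/hr

13706.69 BTU/hr


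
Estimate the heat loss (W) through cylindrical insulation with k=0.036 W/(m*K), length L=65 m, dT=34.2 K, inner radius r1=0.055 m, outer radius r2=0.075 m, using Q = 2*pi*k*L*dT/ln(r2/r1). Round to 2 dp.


Q = 2*pi*0.036*65*34.2/ln(0.075/0.055) = 1621.22 W

1621.22 W


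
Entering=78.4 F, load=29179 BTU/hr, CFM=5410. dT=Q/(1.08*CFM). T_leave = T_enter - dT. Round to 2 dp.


dT = 29179/(1.08*5410) = 4.9940
T_leave = 78.4 - 4.9940 = 73.41 F

73.41 F


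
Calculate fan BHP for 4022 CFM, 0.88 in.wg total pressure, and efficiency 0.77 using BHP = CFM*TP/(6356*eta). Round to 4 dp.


BHP = 4022 * 0.88 / (6356 * 0.77) = 0.7232 hp

0.7232 hp


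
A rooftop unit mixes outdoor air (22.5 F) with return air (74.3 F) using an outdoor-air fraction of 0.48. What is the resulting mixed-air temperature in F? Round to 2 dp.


T_mix = 0.48*22.5 + 0.52*74.3 = 49.44 F

49.44 F


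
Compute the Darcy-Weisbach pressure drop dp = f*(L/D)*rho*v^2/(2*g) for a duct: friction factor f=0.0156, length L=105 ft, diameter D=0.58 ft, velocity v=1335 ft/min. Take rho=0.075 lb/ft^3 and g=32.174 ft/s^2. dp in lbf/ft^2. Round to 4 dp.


v_fps = 1335/60 = 22.25 ft/s
dp = 0.0156*(105/0.58)*0.075*22.25^2/(2*32.174) = 1.6296 lbf/ft^2

1.6296 lbf/ft^2


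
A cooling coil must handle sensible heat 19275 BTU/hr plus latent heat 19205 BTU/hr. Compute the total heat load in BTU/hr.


Qt = 19275 + 19205 = 38480 BTU/hr

38480 BTU/hr


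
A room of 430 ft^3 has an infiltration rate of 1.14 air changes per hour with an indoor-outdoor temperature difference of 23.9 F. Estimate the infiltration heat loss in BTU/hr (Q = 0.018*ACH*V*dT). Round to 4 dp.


Q = 0.018 * 1.14 * 430 * 23.9 = 210.8840 BTU/hr

210.8840 BTU/hr


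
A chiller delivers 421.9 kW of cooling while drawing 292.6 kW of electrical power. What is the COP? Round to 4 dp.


COP = 421.9 / 292.6 = 1.4419

1.4419


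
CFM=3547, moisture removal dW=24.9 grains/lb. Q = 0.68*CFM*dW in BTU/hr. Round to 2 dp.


Q = 0.68 * 3547 * 24.9 = 60057.80 BTU/hr

60057.80 BTU/hr


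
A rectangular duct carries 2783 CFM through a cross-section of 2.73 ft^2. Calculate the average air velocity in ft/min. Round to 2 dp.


V = 2783 / 2.73 = 1019.41 ft/min

1019.41 ft/min


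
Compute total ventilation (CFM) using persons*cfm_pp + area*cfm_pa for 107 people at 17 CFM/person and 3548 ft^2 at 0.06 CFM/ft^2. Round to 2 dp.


Total = 107*17 + 3548*0.06 = 2031.88 CFM

2031.88 CFM


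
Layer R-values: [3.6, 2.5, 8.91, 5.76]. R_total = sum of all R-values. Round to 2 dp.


R_total = 3.6 + 2.5 + 8.91 + 5.76 = 20.77

20.77
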